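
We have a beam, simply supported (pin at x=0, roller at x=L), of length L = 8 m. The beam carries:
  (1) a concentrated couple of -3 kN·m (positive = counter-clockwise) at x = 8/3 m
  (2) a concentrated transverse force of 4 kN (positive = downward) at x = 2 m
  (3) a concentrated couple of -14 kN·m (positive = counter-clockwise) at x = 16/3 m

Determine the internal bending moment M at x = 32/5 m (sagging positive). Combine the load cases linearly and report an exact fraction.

M(32/5) = 5 kN·m

Load 1 — applied couple M₀=-3 kN·m at a=8/3 m (b=L-a=16/3):
  M_1 = M₀x/L - M₀  [x>a] = (-3)·(32/5)/8 - (-3) = 3/5 kN·m
Load 2 — point force P=4 kN at a=2 m (b=L-a=6):
  M_2 = Pa(L-x)/L  [x>a] = 4·2·(8-(32/5))/8 = 8/5 kN·m
Load 3 — applied couple M₀=-14 kN·m at a=16/3 m (b=L-a=8/3):
  M_3 = M₀x/L - M₀  [x>a] = (-14)·(32/5)/8 - (-14) = 14/5 kN·m
Superposition: M = Σ M_i = 5 kN·m ≈ 5.000000 kN·m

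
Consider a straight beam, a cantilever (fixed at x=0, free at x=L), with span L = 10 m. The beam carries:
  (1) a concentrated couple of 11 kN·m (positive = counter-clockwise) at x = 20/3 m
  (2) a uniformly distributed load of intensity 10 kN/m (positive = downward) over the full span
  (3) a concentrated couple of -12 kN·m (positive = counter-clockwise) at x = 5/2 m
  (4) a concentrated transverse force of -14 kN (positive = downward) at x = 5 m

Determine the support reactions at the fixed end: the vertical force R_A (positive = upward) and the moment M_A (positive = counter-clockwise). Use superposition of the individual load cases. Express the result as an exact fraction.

Load 1 — applied couple M₀=11 kN·m at a=20/3 m (b=L-a=10/3):
  R_A = 0 kN
  M_A = -M₀ = -11 kN·m
Load 2 — uniform load w=10 kN/m over full span:
  R_A = wL = 10·10 = 100 kN
  M_A = wL²/2 = 10·10²/2 = 500 kN·m
Load 3 — applied couple M₀=-12 kN·m at a=5/2 m (b=L-a=15/2):
  R_A = 0 kN
  M_A = -M₀ = -(-12) = 12 kN·m
Load 4 — point force P=-14 kN at a=5 m (b=L-a=5):
  R_A = P = (-14) = -14 kN
  M_A = Pa = (-14)·5 = -70 kN·m
Superposition: R_A = 86 kN, M_A = 431 kN·m

R_A = 86 kN, M_A = 431 kN·m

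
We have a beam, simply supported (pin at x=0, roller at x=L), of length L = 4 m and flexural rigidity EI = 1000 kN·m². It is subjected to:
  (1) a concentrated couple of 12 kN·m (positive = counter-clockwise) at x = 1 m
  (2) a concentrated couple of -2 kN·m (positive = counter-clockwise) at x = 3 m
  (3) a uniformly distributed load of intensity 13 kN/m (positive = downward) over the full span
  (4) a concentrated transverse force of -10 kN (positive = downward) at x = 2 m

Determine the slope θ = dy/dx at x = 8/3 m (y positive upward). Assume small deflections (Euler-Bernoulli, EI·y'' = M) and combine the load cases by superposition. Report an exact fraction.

Load 1 — applied couple M₀=12 kN·m at a=1 m (b=L-a=3):
  θ_1 = (M₀x²/(2L)-M₀(x-a)+C₁)/EI  [x>a] with C₁=M₀(3b²-L²)/(6L)=11/2 = (12·(8/3)²/(2·4)-12·((8/3)-1)+(11/2))/1000 = -23/6000 rad
Load 2 — applied couple M₀=-2 kN·m at a=3 m (b=L-a=1):
  θ_2 = (M₀x²/(2L)+C₁)/EI  [x≤a] with C₁=M₀(3b²-L²)/(6L)=13/12 = ((-2)·(8/3)²/(2·4)+(13/12))/1000 = -1/1440 rad
Load 3 — uniform load w=13 kN/m over full span:
  θ_3 = -w(L³-6Lx²+4x³)/(24EI) = -13·(4³-6·4·(8/3)²+4·(8/3)³)/(24·1000) = 169/10125 rad
Load 4 — point force P=-10 kN at a=2 m (b=L-a=2):
  θ_4 = -Pa(2L²-6Lx+3x²+a²)/(6LEI)  [x>a] = -(-10)·2·(2·4²-6·4·(8/3)+3·(8/3)²+2²)/(6·4·1000) = -1/180 rad
Superposition: θ = Σ θ_i = 2141/324000 rad ≈ 0.006608 rad

θ(8/3) = 2141/324000 rad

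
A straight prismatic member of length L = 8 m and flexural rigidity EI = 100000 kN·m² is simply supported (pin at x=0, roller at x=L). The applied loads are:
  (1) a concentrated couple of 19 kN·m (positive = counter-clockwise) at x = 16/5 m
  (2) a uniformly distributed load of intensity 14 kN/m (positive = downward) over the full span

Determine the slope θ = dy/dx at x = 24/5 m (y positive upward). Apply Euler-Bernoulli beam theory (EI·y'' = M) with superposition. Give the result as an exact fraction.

Load 1 — applied couple M₀=19 kN·m at a=16/5 m (b=L-a=24/5):
  θ_1 = (M₀x²/(2L)-M₀(x-a)+C₁)/EI  [x>a] with C₁=M₀(3b²-L²)/(6L)=152/75 = (19·(24/5)²/(2·8)-19·((24/5)-(16/5))+(152/75))/100000 = -19/1875000 rad
Load 2 — uniform load w=14 kN/m over full span:
  θ_2 = -w(L³-6Lx²+4x³)/(24EI) = -14·(8³-6·8·(24/5)²+4·(24/5)³)/(24·100000) = 1036/1171875 rad
Superposition: θ = Σ θ_i = 2731/3125000 rad ≈ 0.000874 rad

θ(24/5) = 2731/3125000 rad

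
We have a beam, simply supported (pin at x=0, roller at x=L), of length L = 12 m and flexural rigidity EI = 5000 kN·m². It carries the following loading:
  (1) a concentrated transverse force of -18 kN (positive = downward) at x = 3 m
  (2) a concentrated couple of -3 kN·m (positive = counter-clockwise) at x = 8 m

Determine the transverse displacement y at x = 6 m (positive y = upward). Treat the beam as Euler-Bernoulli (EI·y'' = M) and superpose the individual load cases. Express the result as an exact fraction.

Load 1 — point force P=-18 kN at a=3 m (b=L-a=9):
  y_1 = -Pa(L-x)(2Lx-a²-x²)/(6LEI)  [x>a] = -(-18)·3·(12-6)·(2·12·6-3²-6²)/(6·12·5000) = 891/10000 m
Load 2 — applied couple M₀=-3 kN·m at a=8 m (b=L-a=4):
  y_2 = (M₀x³/(6L)+C₁x)/EI  [x≤a] with C₁=M₀(3b²-L²)/(6L)=4 = ((-3)·6³/(6·12)+4·6)/5000 = 3/1000 m
Superposition: y = Σ y_i = 921/10000 m ≈ 0.092100 m

y(6) = 921/10000 m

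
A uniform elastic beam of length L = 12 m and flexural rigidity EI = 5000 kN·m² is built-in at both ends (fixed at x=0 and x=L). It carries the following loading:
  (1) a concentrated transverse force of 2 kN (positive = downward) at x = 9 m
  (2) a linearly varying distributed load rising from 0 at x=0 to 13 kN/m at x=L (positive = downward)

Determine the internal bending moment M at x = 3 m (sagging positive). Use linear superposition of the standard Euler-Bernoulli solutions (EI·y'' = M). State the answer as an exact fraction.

Load 1 — point force P=2 kN at a=9 m (b=L-a=3):
  M_1 = Pb²(3a+b)x/L³ - Pab²/L²  [x≤a] = 2·3²·(3·9+3)·3/12³ - 2·9·3²/12² = -3/16 kN·m
Load 2 — triangular load w₀=13 kN/m (0→w₀ over full span):
  M_2 = 3w₀Lx/20 - w₀L²/30 - w₀x³/(6L) = 3·13·12·3/20 - 13·12²/30 - 13·3³/(6·12) = 117/40 kN·m
Superposition: M = Σ M_i = 219/80 kN·m ≈ 2.737500 kN·m

M(3) = 219/80 kN·m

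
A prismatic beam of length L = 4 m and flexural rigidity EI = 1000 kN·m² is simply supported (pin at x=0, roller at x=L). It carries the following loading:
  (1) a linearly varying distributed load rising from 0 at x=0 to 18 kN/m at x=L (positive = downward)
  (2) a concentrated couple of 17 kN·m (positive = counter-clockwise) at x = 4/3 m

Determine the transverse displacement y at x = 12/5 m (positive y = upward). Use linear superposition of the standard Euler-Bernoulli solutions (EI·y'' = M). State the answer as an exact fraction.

Load 1 — triangular load w₀=18 kN/m (0→w₀ over full span):
  y_1 = -w₀x(7L⁴-10L²x²+3x⁴)/(360LEI) = -18·(12/5)·(7·4⁴-10·4²·(12/5)²+3·(12/5)⁴)/(360·4·1000) = -56832/1953125 m
Load 2 — applied couple M₀=17 kN·m at a=4/3 m (b=L-a=8/3):
  y_2 = (M₀x³/(6L)-M₀(x-a)²/2+C₁x)/EI  [x>a] with C₁=M₀(3b²-L²)/(6L)=34/9 = (17·(12/5)³/(6·4)-17·((12/5)-(4/3))²/2+(34/9)·(12/5))/1000 = 1292/140625 m
Superposition: y = Σ y_i = -349988/17578125 m ≈ -0.019910 m

y(12/5) = -349988/17578125 m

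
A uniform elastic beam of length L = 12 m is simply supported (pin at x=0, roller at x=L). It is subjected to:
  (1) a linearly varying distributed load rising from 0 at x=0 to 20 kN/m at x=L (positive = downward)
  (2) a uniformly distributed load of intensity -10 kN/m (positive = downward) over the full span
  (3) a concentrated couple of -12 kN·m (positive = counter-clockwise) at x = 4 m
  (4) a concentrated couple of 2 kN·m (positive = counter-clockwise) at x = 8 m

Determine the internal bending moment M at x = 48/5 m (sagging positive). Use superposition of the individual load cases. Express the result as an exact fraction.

M(48/5) = 626/25 kN·m

Load 1 — triangular load w₀=20 kN/m (0→w₀ over full span):
  M_1 = w₀Lx/6 - w₀x³/(6L) = 20·12·(48/5)/6 - 20·(48/5)³/(6·12) = 3456/25 kN·m
Load 2 — uniform load w=-10 kN/m over full span:
  M_2 = wx(L-x)/2 = (-10)·(48/5)·(12-(48/5))/2 = -576/5 kN·m
Load 3 — applied couple M₀=-12 kN·m at a=4 m (b=L-a=8):
  M_3 = M₀x/L - M₀  [x>a] = (-12)·(48/5)/12 - (-12) = 12/5 kN·m
Load 4 — applied couple M₀=2 kN·m at a=8 m (b=L-a=4):
  M_4 = M₀x/L - M₀  [x>a] = 2·(48/5)/12 - 2 = -2/5 kN·m
Superposition: M = Σ M_i = 626/25 kN·m ≈ 25.040000 kN·m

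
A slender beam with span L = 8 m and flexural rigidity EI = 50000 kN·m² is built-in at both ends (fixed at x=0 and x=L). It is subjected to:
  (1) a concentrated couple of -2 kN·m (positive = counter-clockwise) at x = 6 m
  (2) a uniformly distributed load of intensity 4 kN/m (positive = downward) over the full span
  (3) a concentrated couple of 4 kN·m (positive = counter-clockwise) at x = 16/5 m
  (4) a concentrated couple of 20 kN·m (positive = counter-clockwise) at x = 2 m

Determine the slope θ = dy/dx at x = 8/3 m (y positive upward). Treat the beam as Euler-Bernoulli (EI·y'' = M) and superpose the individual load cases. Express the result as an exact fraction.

θ(8/3) = -4079/50625000 rad

Load 1 — applied couple M₀=-2 kN·m at a=6 m (b=L-a=2):
  θ_1 = (R_Ax²/2 - M_Ax)/EI  [x≤a] with R_A=-9/32, M_A=-5/8 = ((-9/32)·(8/3)²/2 - (-5/8)·(8/3))/50000 = 1/75000 rad
Load 2 — uniform load w=4 kN/m over full span:
  θ_2 = -wx(L-x)(L-2x)/(12EI) = -4·(8/3)·(8-(8/3))·(8-2·(8/3))/(12·50000) = -64/253125 rad
Load 3 — applied couple M₀=4 kN·m at a=16/5 m (b=L-a=24/5):
  θ_3 = (R_Ax²/2 - M_Ax)/EI  [x≤a] with R_A=18/25, M_A=12/25 = ((18/25)·(8/3)²/2 - (12/25)·(8/3))/50000 = 2/78125 rad
Load 4 — applied couple M₀=20 kN·m at a=2 m (b=L-a=6):
  θ_4 = (R_Ax²/2 - M_Ax - M₀(x-a))/EI  [x>a] with R_A=45/16, M_A=-15/4 = ((45/16)·(8/3)²/2 - (-15/4)·(8/3) - 20·((8/3)-2))/50000 = 1/7500 rad
Superposition: θ = Σ θ_i = -4079/50625000 rad ≈ -0.000081 rad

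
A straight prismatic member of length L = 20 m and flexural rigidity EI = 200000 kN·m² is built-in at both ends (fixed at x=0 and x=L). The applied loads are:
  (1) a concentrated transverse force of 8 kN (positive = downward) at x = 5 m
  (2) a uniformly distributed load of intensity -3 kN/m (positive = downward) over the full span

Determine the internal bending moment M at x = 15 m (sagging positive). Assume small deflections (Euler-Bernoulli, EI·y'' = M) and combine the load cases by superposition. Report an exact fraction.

Load 1 — point force P=8 kN at a=5 m (b=L-a=15):
  M_1 = Pa²(a+3b)(L-x)/L³ - Pa²b/L²  [x>a] = 8·5²·(5+3·15)·(20-15)/20³ - 8·5²·15/20² = -5/4 kN·m
Load 2 — uniform load w=-3 kN/m over full span:
  M_2 = wLx/2 - wL²/12 - wx²/2 = (-3)·20·15/2 - (-3)·20²/12 - (-3)·15²/2 = -25/2 kN·m
Superposition: M = Σ M_i = -55/4 kN·m ≈ -13.750000 kN·m

M(15) = -55/4 kN·m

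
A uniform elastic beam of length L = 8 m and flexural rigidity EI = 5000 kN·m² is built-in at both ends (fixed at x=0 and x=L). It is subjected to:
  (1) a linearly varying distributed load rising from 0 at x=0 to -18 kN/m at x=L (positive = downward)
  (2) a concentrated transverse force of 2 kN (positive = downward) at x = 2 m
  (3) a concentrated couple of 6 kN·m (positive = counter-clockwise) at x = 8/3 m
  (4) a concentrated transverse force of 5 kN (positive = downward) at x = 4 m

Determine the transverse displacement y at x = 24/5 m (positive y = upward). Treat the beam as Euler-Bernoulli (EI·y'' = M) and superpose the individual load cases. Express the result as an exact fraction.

y(24/5) = 484636/29296875 m

Load 1 — triangular load w₀=-18 kN/m (0→w₀ over full span):
  y_1 = -w₀x²(L-x)²(x+2L)/(120LEI) = -(-18)·(24/5)²·(8-(24/5))²·((24/5)+2·8)/(120·8·5000) = 179712/9765625 m
Load 2 — point force P=2 kN at a=2 m (b=L-a=6):
  y_2 = -Pa²(L-x)²(3bL-(3b+a)(L-x))/(6L³EI)  [x>a] = -2·2²·(8-(24/5))²·(3·6·8-(3·6+2)·(8-(24/5)))/(6·8³·5000) = -4/9375 m
Load 3 — applied couple M₀=6 kN·m at a=8/3 m (b=L-a=16/3):
  y_3 = (R_Ax³/6 - M_Ax²/2 - M₀(x-a)²/2)/EI  [x>a] with R_A=1, M_A=0 = (1·(24/5)³/6 - 0·(24/5)²/2 - 6·((24/5)-(8/3))²/2)/5000 = 224/234375 m
Load 4 — point force P=5 kN at a=4 m (b=L-a=4):
  y_4 = -Pa²(L-x)²(3bL-(3b+a)(L-x))/(6L³EI)  [x>a] = -5·4²·(8-(24/5))²·(3·4·8-(3·4+4)·(8-(24/5)))/(6·8³·5000) = -112/46875 m
Superposition: y = Σ y_i = 484636/29296875 m ≈ 0.016542 m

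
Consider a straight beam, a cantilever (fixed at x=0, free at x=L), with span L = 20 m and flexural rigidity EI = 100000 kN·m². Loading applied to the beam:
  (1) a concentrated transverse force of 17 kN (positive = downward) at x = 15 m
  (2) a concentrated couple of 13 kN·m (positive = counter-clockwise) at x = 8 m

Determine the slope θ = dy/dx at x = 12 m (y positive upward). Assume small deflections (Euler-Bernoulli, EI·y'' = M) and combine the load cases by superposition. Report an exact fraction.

Load 1 — point force P=17 kN at a=15 m (b=L-a=5):
  θ_1 = -Px(2a-x)/(2EI)  [x≤a] = -17·12·(2·15-12)/(2·100000) = -459/25000 rad
Load 2 — applied couple M₀=13 kN·m at a=8 m (b=L-a=12):
  θ_2 = M₀a/EI  [x>a] = 13·8/100000 = 13/12500 rad
Superposition: θ = Σ θ_i = -433/25000 rad ≈ -0.017320 rad

θ(12) = -433/25000 rad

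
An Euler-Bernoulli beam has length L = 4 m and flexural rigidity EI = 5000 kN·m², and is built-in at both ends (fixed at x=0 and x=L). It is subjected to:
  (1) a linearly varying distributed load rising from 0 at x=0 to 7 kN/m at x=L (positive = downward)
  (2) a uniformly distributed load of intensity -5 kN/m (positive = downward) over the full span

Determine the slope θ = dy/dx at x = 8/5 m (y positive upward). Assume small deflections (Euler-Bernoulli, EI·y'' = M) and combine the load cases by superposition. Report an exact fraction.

Load 1 — triangular load w₀=7 kN/m (0→w₀ over full span):
  θ_1 = -w₀(2x(L-x)(L-2x)(x+2L)+x²(L-x)²)/(120LEI) = -7·(2·(8/5)·(4-(8/5))·(4-2·(8/5))·((8/5)+2·4)+(8/5)²·(4-(8/5))²)/(120·4·5000) = -84/390625 rad
Load 2 — uniform load w=-5 kN/m over full span:
  θ_2 = -wx(L-x)(L-2x)/(12EI) = -(-5)·(8/5)·(4-(8/5))·(4-2·(8/5))/(12·5000) = 4/15625 rad
Superposition: θ = Σ θ_i = 16/390625 rad ≈ 0.000041 rad

θ(8/5) = 16/390625 rad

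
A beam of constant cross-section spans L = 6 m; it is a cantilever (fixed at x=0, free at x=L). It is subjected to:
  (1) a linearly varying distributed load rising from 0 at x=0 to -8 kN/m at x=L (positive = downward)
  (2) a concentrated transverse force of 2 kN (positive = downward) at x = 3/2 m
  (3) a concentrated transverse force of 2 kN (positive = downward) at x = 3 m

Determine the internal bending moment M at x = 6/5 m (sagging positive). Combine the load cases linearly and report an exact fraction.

M(6/5) = 7923/125 kN·m

Load 1 — triangular load w₀=-8 kN/m (0→w₀ over full span):
  M_1 = w₀Lx/2 - w₀L²/3 - w₀x³/(6L) = (-8)·6·(6/5)/2 - (-8)·6²/3 - (-8)·(6/5)³/(6·6) = 8448/125 kN·m
Load 2 — point force P=2 kN at a=3/2 m (b=L-a=9/2):
  M_2 = -P(a-x)  [x≤a] = -2·((3/2)-(6/5)) = -3/5 kN·m
Load 3 — point force P=2 kN at a=3 m (b=L-a=3):
  M_3 = -P(a-x)  [x≤a] = -2·(3-(6/5)) = -18/5 kN·m
Superposition: M = Σ M_i = 7923/125 kN·m ≈ 63.384000 kN·m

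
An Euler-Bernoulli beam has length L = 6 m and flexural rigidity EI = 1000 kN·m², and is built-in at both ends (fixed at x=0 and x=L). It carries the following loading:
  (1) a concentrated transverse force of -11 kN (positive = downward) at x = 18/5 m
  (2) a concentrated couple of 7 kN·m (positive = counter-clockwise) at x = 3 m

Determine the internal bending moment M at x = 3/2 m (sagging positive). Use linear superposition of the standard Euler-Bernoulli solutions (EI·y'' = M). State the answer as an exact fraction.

M(3/2) = 1403/1000 kN·m

Load 1 — point force P=-11 kN at a=18/5 m (b=L-a=12/5):
  M_1 = Pb²(3a+b)x/L³ - Pab²/L²  [x≤a] = (-11)·(12/5)²·(3·(18/5)+(12/5))·(3/2)/6³ - (-11)·(18/5)·(12/5)²/6² = 66/125 kN·m
Load 2 — applied couple M₀=7 kN·m at a=3 m (b=L-a=3):
  M_2 = R_Ax - M_A  [x≤a] with R_A=7/4, M_A=7/4 = (7/4)·(3/2) - (7/4) = 7/8 kN·m
Superposition: M = Σ M_i = 1403/1000 kN·m ≈ 1.403000 kN·m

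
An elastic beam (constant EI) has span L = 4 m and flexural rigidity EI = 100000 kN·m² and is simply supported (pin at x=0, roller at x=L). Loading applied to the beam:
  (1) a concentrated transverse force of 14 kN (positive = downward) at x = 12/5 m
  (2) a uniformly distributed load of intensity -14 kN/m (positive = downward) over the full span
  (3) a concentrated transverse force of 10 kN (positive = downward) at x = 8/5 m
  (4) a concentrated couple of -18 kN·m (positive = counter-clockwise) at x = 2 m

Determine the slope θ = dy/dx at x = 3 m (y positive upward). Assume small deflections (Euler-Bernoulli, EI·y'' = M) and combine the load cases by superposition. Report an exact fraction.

Load 1 — point force P=14 kN at a=12/5 m (b=L-a=8/5):
  θ_1 = -Pa(2L²-6Lx+3x²+a²)/(6LEI)  [x>a] = -14·(12/5)·(2·4²-6·4·3+3·3²+(12/5)²)/(6·4·100000) = 1267/12500000 rad
Load 2 — uniform load w=-14 kN/m over full span:
  θ_2 = -w(L³-6Lx²+4x³)/(24EI) = -(-14)·(4³-6·4·3²+4·3³)/(24·100000) = -77/300000 rad
Load 3 — point force P=10 kN at a=8/5 m (b=L-a=12/5):
  θ_3 = -Pa(2L²-6Lx+3x²+a²)/(6LEI)  [x>a] = -10·(8/5)·(2·4²-6·4·3+3·3²+(8/5)²)/(6·4·100000) = 87/1250000 rad
Load 4 — applied couple M₀=-18 kN·m at a=2 m (b=L-a=2):
  θ_4 = (M₀x²/(2L)-M₀(x-a)+C₁)/EI  [x>a] with C₁=M₀(3b²-L²)/(6L)=3 = ((-18)·3²/(2·4)-(-18)·(3-2)+3)/100000 = 3/400000 rad
Superposition: θ = Σ θ_i = -11731/150000000 rad ≈ -0.000078 rad

θ(3) = -11731/150000000 rad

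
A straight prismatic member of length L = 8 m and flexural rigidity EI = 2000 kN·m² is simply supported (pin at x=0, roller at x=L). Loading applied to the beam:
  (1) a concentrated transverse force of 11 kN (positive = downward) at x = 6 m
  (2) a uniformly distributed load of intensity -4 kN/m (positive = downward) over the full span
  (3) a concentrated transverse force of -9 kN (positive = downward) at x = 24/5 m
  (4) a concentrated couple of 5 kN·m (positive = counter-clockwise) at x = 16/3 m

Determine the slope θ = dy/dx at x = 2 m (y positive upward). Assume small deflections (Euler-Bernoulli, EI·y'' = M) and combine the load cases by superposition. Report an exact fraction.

θ(2) = 263377/9000000 rad

Load 1 — point force P=11 kN at a=6 m (b=L-a=2):
  θ_1 = -Pb(L²-b²-3x²)/(6LEI)  [x≤a] = -11·2·(8²-2²-3·2²)/(6·8·2000) = -11/1000 rad
Load 2 — uniform load w=-4 kN/m over full span:
  θ_2 = -w(L³-6Lx²+4x³)/(24EI) = -(-4)·(8³-6·8·2²+4·2³)/(24·2000) = 11/375 rad
Load 3 — point force P=-9 kN at a=24/5 m (b=L-a=16/5):
  θ_3 = -Pb(L²-b²-3x²)/(6LEI)  [x≤a] = -(-9)·(16/5)·(8²-(16/5)²-3·2²)/(6·8·2000) = 783/62500 rad
Load 4 — applied couple M₀=5 kN·m at a=16/3 m (b=L-a=8/3):
  θ_4 = (M₀x²/(2L)+C₁)/EI  [x≤a] with C₁=M₀(3b²-L²)/(6L)=-40/9 = (5·2²/(2·8)+(-40/9))/2000 = -23/14400 rad
Superposition: θ = Σ θ_i = 263377/9000000 rad ≈ 0.029264 rad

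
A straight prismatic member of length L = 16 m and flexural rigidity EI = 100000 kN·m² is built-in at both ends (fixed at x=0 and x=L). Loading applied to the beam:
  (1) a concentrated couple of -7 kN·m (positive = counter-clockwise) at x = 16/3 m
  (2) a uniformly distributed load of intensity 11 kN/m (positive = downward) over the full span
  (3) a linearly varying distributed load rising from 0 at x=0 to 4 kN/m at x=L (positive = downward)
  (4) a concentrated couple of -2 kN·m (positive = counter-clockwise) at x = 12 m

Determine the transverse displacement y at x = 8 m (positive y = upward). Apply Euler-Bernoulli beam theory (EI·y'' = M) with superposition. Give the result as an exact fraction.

Load 1 — applied couple M₀=-7 kN·m at a=16/3 m (b=L-a=32/3):
  y_1 = (R_Ax³/6 - M_Ax²/2 - M₀(x-a)²/2)/EI  [x>a] with R_A=-7/12, M_A=0 = ((-7/12)·8³/6 - 0·8²/2 - (-7)·(8-(16/3))²/2)/100000 = -7/28125 m
Load 2 — uniform load w=11 kN/m over full span:
  y_2 = -wx²(L-x)²/(24EI) = -11·8²·(16-8)²/(24·100000) = -176/9375 m
Load 3 — triangular load w₀=4 kN/m (0→w₀ over full span):
  y_3 = -w₀x²(L-x)²(x+2L)/(120LEI) = -4·8²·(16-8)²·(8+2·16)/(120·16·100000) = -32/9375 m
Load 4 — applied couple M₀=-2 kN·m at a=12 m (b=L-a=4):
  y_4 = (R_Ax³/6 - M_Ax²/2)/EI  [x≤a] with R_A=-9/64, M_A=-5/8 = ((-9/64)·8³/6 - (-5/8)·8²/2)/100000 = 1/12500 m
Superposition: y = Σ y_i = -503/22500 m ≈ -0.022356 m

y(8) = -503/22500 m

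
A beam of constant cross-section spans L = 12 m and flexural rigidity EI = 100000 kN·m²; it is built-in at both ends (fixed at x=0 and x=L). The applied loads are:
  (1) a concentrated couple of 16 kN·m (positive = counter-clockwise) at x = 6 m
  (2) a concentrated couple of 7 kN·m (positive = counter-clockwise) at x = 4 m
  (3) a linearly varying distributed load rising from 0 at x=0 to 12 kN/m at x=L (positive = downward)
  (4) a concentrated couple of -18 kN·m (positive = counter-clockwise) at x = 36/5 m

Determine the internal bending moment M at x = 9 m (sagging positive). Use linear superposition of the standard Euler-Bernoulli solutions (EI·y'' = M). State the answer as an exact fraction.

Load 1 — applied couple M₀=16 kN·m at a=6 m (b=L-a=6):
  M_1 = R_Ax - M_A - M₀  [x>a] with R_A=2, M_A=4 = 2·9 - 4 - 16 = -2 kN·m
Load 2 — applied couple M₀=7 kN·m at a=4 m (b=L-a=8):
  M_2 = R_Ax - M_A - M₀  [x>a] with R_A=7/9, M_A=0 = (7/9)·9 - 0 - 7 = 0 kN·m
Load 3 — triangular load w₀=12 kN/m (0→w₀ over full span):
  M_3 = 3w₀Lx/20 - w₀L²/30 - w₀x³/(6L) = 3·12·12·9/20 - 12·12²/30 - 12·9³/(6·12) = 153/10 kN·m
Load 4 — applied couple M₀=-18 kN·m at a=36/5 m (b=L-a=24/5):
  M_4 = R_Ax - M_A - M₀  [x>a] with R_A=-54/25, M_A=-144/25 = (-54/25)·9 - (-144/25) - (-18) = 108/25 kN·m
Superposition: M = Σ M_i = 881/50 kN·m ≈ 17.620000 kN·m

M(9) = 881/50 kN·m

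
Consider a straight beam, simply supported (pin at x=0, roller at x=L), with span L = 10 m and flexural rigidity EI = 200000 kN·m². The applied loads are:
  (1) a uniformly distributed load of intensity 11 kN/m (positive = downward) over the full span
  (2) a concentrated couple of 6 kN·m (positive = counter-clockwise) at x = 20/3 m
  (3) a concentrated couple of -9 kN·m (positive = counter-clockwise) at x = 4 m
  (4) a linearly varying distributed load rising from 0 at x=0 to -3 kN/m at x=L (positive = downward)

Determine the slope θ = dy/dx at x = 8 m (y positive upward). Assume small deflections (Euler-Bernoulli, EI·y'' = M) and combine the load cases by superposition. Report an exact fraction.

θ(8) = 2423/1500000 rad

Load 1 — uniform load w=11 kN/m over full span:
  θ_1 = -w(L³-6Lx²+4x³)/(24EI) = -11·(10³-6·10·8²+4·8³)/(24·200000) = 363/200000 rad
Load 2 — applied couple M₀=6 kN·m at a=20/3 m (b=L-a=10/3):
  θ_2 = (M₀x²/(2L)-M₀(x-a)+C₁)/EI  [x>a] with C₁=M₀(3b²-L²)/(6L)=-20/3 = (6·8²/(2·10)-6·(8-(20/3))+(-20/3))/200000 = 17/750000 rad
Load 3 — applied couple M₀=-9 kN·m at a=4 m (b=L-a=6):
  θ_3 = (M₀x²/(2L)-M₀(x-a)+C₁)/EI  [x>a] with C₁=M₀(3b²-L²)/(6L)=-6/5 = ((-9)·8²/(2·10)-(-9)·(8-4)+(-6/5))/200000 = 3/100000 rad
Load 4 — triangular load w₀=-3 kN/m (0→w₀ over full span):
  θ_4 = -w₀(7L⁴-30L²x²+15x⁴)/(360LEI) = -(-3)·(7·10⁴-30·10²·8²+15·8⁴)/(360·10·200000) = -757/3000000 rad
Superposition: θ = Σ θ_i = 2423/1500000 rad ≈ 0.001615 rad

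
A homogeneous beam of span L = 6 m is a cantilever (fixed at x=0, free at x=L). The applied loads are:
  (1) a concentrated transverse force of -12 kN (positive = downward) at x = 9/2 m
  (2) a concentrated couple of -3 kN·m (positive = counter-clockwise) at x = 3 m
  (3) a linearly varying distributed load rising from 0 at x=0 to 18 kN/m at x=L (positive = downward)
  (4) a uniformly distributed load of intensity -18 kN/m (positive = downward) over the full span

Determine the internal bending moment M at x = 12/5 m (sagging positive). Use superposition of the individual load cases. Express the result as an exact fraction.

Load 1 — point force P=-12 kN at a=9/2 m (b=L-a=3/2):
  M_1 = -P(a-x)  [x≤a] = -(-12)·((9/2)-(12/5)) = 126/5 kN·m
Load 2 — applied couple M₀=-3 kN·m at a=3 m (b=L-a=3):
  M_2 = M₀  [x≤a] = (-3) = -3 kN·m
Load 3 — triangular load w₀=18 kN/m (0→w₀ over full span):
  M_3 = w₀Lx/2 - w₀L²/3 - w₀x³/(6L) = 18·6·(12/5)/2 - 18·6²/3 - 18·(12/5)³/(6·6) = -11664/125 kN·m
Load 4 — uniform load w=-18 kN/m over full span:
  M_4 = -w(L-x)²/2 = -(-18)·(6-(12/5))²/2 = 2916/25 kN·m
Superposition: M = Σ M_i = 5691/125 kN·m ≈ 45.528000 kN·m

M(12/5) = 5691/125 kN·m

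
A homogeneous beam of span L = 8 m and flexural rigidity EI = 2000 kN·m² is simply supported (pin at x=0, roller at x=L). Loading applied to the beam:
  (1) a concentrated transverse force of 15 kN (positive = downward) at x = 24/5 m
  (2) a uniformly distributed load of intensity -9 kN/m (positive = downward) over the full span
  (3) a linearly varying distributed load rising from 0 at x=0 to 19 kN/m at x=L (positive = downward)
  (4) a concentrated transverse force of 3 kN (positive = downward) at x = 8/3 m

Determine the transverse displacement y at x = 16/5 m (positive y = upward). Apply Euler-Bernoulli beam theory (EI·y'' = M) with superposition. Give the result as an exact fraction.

Load 1 — point force P=15 kN at a=24/5 m (b=L-a=16/5):
  y_1 = -Pbx(L²-b²-x²)/(6LEI)  [x≤a] = -15·(16/5)·(16/5)·(8²-(16/5)²-(16/5)²)/(6·8·2000) = -1088/15625 m
Load 2 — uniform load w=-9 kN/m over full span:
  y_2 = -wx(L³-2Lx²+x³)/(24EI) = -(-9)·(16/5)·(8³-2·8·(16/5)²+(16/5)³)/(24·2000) = 17856/78125 m
Load 3 — triangular load w₀=19 kN/m (0→w₀ over full span):
  y_3 = -w₀x(7L⁴-10L²x²+3x⁴)/(360LEI) = -19·(16/5)·(7·8⁴-10·8²·(16/5)²+3·(16/5)⁴)/(360·8·2000) = -1387456/5859375 m
Load 4 — point force P=3 kN at a=8/3 m (b=L-a=16/3):
  y_4 = -Pa(L-x)(2Lx-a²-x²)/(6LEI)  [x>a] = -3·(8/3)·(8-(16/5))·(2·8·(16/5)-(8/3)²-(16/5)²)/(6·8·2000) = -1904/140625 m
Superposition: y = Σ y_i = -1606768/17578125 m ≈ -0.091407 m

y(16/5) = -1606768/17578125 m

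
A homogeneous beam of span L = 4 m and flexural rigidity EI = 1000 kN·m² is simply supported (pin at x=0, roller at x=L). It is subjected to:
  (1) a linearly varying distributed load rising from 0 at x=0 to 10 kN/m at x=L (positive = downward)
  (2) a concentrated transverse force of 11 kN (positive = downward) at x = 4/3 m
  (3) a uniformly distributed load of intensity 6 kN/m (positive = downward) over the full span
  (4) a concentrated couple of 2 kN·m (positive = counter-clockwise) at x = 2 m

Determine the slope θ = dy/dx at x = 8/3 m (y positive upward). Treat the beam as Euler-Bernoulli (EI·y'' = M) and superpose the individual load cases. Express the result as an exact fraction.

Load 1 — triangular load w₀=10 kN/m (0→w₀ over full span):
  θ_1 = -w₀(7L⁴-30L²x²+15x⁴)/(360LEI) = -10·(7·4⁴-30·4²·(8/3)²+15·(8/3)⁴)/(360·4·1000) = 182/30375 rad
Load 2 — point force P=11 kN at a=4/3 m (b=L-a=8/3):
  θ_2 = -Pa(2L²-6Lx+3x²+a²)/(6LEI)  [x>a] = -11·(4/3)·(2·4²-6·4·(8/3)+3·(8/3)²+(4/3)²)/(6·4·1000) = 11/2025 rad
Load 3 — uniform load w=6 kN/m over full span:
  θ_3 = -w(L³-6Lx²+4x³)/(24EI) = -6·(4³-6·4·(8/3)²+4·(8/3)³)/(24·1000) = 26/3375 rad
Load 4 — applied couple M₀=2 kN·m at a=2 m (b=L-a=2):
  θ_4 = (M₀x²/(2L)-M₀(x-a)+C₁)/EI  [x>a] with C₁=M₀(3b²-L²)/(6L)=-1/3 = (2·(8/3)²/(2·4)-2·((8/3)-2)+(-1/3))/1000 = 1/9000 rad
Superposition: θ = Σ θ_i = 187/9720 rad ≈ 0.019239 rad

θ(8/3) = 187/9720 rad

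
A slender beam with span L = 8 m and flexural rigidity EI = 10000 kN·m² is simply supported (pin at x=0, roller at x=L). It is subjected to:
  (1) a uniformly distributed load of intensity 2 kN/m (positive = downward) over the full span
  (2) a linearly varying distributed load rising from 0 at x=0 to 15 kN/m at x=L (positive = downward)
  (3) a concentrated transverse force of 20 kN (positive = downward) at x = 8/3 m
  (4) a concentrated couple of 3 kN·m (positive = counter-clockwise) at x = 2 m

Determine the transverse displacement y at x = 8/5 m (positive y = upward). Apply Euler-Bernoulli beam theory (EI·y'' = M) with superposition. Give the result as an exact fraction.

Load 1 — uniform load w=2 kN/m over full span:
  y_1 = -wx(L³-2Lx²+x³)/(24EI) = -2·(8/5)·(8³-2·8·(8/5)²+(8/5)³)/(24·10000) = -7424/1171875 m
Load 2 — triangular load w₀=15 kN/m (0→w₀ over full span):
  y_2 = -w₀x(7L⁴-10L²x²+3x⁴)/(360LEI) = -15·(8/5)·(7·8⁴-10·8²·(8/5)²+3·(8/5)⁴)/(360·8·10000) = -44032/1953125 m
Load 3 — point force P=20 kN at a=8/3 m (b=L-a=16/3):
  y_3 = -Pbx(L²-b²-x²)/(6LEI)  [x≤a] = -20·(16/3)·(8/5)·(8²-(16/3)²-(8/5)²)/(6·8·10000) = -14848/1265625 m
Load 4 — applied couple M₀=3 kN·m at a=2 m (b=L-a=6):
  y_4 = (M₀x³/(6L)+C₁x)/EI  [x≤a] with C₁=M₀(3b²-L²)/(6L)=11/4 = (3·(8/5)³/(6·8)+(11/4)·(8/5))/10000 = 291/625000 m
Superposition: y = Σ y_i = -50809381/1265625000 m ≈ -0.040146 m

y(8/5) = -50809381/1265625000 m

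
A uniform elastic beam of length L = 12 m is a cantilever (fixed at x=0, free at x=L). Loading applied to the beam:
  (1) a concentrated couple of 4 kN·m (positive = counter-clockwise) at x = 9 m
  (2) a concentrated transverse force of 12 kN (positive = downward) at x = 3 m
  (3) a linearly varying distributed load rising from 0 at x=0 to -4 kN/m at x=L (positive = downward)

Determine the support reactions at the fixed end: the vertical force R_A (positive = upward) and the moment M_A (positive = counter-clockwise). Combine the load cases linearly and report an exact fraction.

R_A = -12 kN, M_A = -160 kN·m

Load 1 — applied couple M₀=4 kN·m at a=9 m (b=L-a=3):
  R_A = 0 kN
  M_A = -M₀ = -4 kN·m
Load 2 — point force P=12 kN at a=3 m (b=L-a=9):
  R_A = P = 12 kN
  M_A = Pa = 12·3 = 36 kN·m
Load 3 — triangular load w₀=-4 kN/m (0→w₀ over full span):
  R_A = w₀L/2 = (-4)·12/2 = -24 kN
  M_A = w₀L²/3 = (-4)·12²/3 = -192 kN·m
Superposition: R_A = -12 kN, M_A = -160 kN·m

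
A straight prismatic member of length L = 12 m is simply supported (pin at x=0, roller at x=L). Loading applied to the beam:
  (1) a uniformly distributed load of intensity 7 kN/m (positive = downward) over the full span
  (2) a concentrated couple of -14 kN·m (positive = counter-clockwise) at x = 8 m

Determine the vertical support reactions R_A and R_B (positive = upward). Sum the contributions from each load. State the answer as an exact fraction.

R_A = 245/6 kN, R_B = 259/6 kN

Load 1 — uniform load w=7 kN/m over full span:
  R_A = wL/2 = 7·12/2 = 42 kN
  R_B = wL/2 = 7·12/2 = 42 kN
Load 2 — applied couple M₀=-14 kN·m at a=8 m (b=L-a=4):
  R_A = M₀/L = (-14)/12 = -7/6 kN
  R_B = -M₀/L = -(-14)/12 = 7/6 kN
Superposition: R_A = 245/6 kN, R_B = 259/6 kN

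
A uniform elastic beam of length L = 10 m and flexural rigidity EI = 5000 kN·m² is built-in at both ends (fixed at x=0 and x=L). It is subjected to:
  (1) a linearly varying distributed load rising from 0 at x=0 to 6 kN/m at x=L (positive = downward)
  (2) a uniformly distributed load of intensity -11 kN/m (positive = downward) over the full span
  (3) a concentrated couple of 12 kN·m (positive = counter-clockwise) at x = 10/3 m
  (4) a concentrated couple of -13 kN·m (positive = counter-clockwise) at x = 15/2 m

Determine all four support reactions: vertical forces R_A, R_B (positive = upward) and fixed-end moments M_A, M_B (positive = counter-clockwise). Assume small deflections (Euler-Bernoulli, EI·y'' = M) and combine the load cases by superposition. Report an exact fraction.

Load 1 — triangular load w₀=6 kN/m (0→w₀ over full span):
  R_A = 3w₀L/20 = 3·6·10/20 = 9 kN
  M_A = w₀L²/30 = 6·10²/30 = 20 kN·m
  R_B = 7w₀L/20 = 7·6·10/20 = 21 kN
  M_B = -w₀L²/20 = -6·10²/20 = -30 kN·m
Load 2 — uniform load w=-11 kN/m over full span:
  R_A = wL/2 = (-11)·10/2 = -55 kN
  M_A = wL²/12 = (-11)·10²/12 = -275/3 kN·m
  R_B = wL/2 = (-11)·10/2 = -55 kN
  M_B = -wL²/12 = -(-11)·10²/12 = 275/3 kN·m
Load 3 — applied couple M₀=12 kN·m at a=10/3 m (b=L-a=20/3):
  R_A = 6M₀ab/L³ = 6·12·(10/3)·(20/3)/10³ = 8/5 kN
  M_A = M₀b(2a-b)/L² = 12·(20/3)·(2·(10/3)-(20/3))/10² = 0 kN·m
  R_B = -6M₀ab/L³ = -6·12·(10/3)·(20/3)/10³ = -8/5 kN
  M_B = M₀a(2b-a)/L² = 12·(10/3)·(2·(20/3)-(10/3))/10² = 4 kN·m
Load 4 — applied couple M₀=-13 kN·m at a=15/2 m (b=L-a=5/2):
  R_A = 6M₀ab/L³ = 6·(-13)·(15/2)·(5/2)/10³ = -117/80 kN
  M_A = M₀b(2a-b)/L² = (-13)·(5/2)·(2·(15/2)-(5/2))/10² = -65/16 kN·m
  R_B = -6M₀ab/L³ = -6·(-13)·(15/2)·(5/2)/10³ = 117/80 kN
  M_B = M₀a(2b-a)/L² = (-13)·(15/2)·(2·(5/2)-(15/2))/10² = 39/16 kN·m
Superposition: R_A = -3669/80 kN, M_A = -3635/48 kN·m, R_B = -2731/80 kN, M_B = 3269/48 kN·m

R_A = -3669/80 kN, M_A = -3635/48 kN·m, R_B = -2731/80 kN, M_B = 3269/48 kN·m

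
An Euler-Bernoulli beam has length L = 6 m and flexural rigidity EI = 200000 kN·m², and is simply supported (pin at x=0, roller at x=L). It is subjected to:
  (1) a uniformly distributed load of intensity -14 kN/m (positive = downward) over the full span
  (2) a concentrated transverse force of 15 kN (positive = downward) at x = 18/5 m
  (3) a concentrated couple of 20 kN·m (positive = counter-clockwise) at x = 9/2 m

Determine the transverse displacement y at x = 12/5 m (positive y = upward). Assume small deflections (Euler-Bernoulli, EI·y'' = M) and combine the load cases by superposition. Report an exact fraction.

y(12/5) = 84321/125000000 m

Load 1 — uniform load w=-14 kN/m over full span:
  y_1 = -wx(L³-2Lx²+x³)/(24EI) = -(-14)·(12/5)·(6³-2·6·(12/5)²+(12/5)³)/(24·200000) = 17577/15625000 m
Load 2 — point force P=15 kN at a=18/5 m (b=L-a=12/5):
  y_2 = -Pbx(L²-b²-x²)/(6LEI)  [x≤a] = -15·(12/5)·(12/5)·(6²-(12/5)²-(12/5)²)/(6·6·200000) = -459/1562500 m
Load 3 — applied couple M₀=20 kN·m at a=9/2 m (b=L-a=3/2):
  y_3 = (M₀x³/(6L)+C₁x)/EI  [x≤a] with C₁=M₀(3b²-L²)/(6L)=-65/4 = (20·(12/5)³/(6·6)+(-65/4)·(12/5))/200000 = -783/5000000 m
Superposition: y = Σ y_i = 84321/125000000 m ≈ 0.000675 m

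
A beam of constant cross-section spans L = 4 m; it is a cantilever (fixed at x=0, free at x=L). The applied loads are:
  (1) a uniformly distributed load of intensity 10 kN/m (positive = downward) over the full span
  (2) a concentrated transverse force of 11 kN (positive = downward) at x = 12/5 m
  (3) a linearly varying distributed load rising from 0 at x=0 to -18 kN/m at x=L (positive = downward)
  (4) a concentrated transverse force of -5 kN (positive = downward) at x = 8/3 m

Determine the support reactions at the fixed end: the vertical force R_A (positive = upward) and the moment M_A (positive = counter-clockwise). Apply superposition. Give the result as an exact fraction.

Load 1 — uniform load w=10 kN/m over full span:
  R_A = wL = 10·4 = 40 kN
  M_A = wL²/2 = 10·4²/2 = 80 kN·m
Load 2 — point force P=11 kN at a=12/5 m (b=L-a=8/5):
  R_A = P = 11 kN
  M_A = Pa = 11·(12/5) = 132/5 kN·m
Load 3 — triangular load w₀=-18 kN/m (0→w₀ over full span):
  R_A = w₀L/2 = (-18)·4/2 = -36 kN
  M_A = w₀L²/3 = (-18)·4²/3 = -96 kN·m
Load 4 — point force P=-5 kN at a=8/3 m (b=L-a=4/3):
  R_A = P = (-5) = -5 kN
  M_A = Pa = (-5)·(8/3) = -40/3 kN·m
Superposition: R_A = 10 kN, M_A = -44/15 kN·m

R_A = 10 kN, M_A = -44/15 kN·m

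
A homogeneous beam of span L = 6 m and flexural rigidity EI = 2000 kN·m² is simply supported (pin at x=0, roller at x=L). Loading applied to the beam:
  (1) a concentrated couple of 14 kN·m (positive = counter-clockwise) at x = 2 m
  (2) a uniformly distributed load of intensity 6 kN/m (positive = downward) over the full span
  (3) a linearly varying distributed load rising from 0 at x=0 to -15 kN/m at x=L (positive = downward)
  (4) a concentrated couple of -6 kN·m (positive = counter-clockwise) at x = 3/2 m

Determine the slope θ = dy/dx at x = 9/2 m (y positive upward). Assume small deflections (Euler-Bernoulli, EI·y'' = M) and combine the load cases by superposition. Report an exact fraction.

Load 1 — applied couple M₀=14 kN·m at a=2 m (b=L-a=4):
  θ_1 = (M₀x²/(2L)-M₀(x-a)+C₁)/EI  [x>a] with C₁=M₀(3b²-L²)/(6L)=14/3 = (14·(9/2)²/(2·6)-14·((9/2)-2)+(14/3))/2000 = -161/48000 rad
Load 2 — uniform load w=6 kN/m over full span:
  θ_2 = -w(L³-6Lx²+4x³)/(24EI) = -6·(6³-6·6·(9/2)²+4·(9/2)³)/(24·2000) = 297/16000 rad
Load 3 — triangular load w₀=-15 kN/m (0→w₀ over full span):
  θ_3 = -w₀(7L⁴-30L²x²+15x⁴)/(360LEI) = -(-15)·(7·6⁴-30·6²·(9/2)²+15·(9/2)⁴)/(360·6·2000) = -11817/512000 rad
Load 4 — applied couple M₀=-6 kN·m at a=3/2 m (b=L-a=9/2):
  θ_4 = (M₀x²/(2L)-M₀(x-a)+C₁)/EI  [x>a] with C₁=M₀(3b²-L²)/(6L)=-33/8 = ((-6)·(9/2)²/(2·6)-(-6)·((9/2)-(3/2))+(-33/8))/2000 = 3/1600 rad
Superposition: θ = Σ θ_i = -9211/1536000 rad ≈ -0.005997 rad

θ(9/2) = -9211/1536000 rad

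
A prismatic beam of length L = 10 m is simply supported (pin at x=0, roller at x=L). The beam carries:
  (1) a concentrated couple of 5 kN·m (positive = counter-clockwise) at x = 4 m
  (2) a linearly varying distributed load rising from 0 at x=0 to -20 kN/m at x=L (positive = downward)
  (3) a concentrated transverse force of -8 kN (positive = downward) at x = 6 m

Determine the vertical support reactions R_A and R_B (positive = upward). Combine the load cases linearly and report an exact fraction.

Load 1 — applied couple M₀=5 kN·m at a=4 m (b=L-a=6):
  R_A = M₀/L = 5/10 = 1/2 kN
  R_B = -M₀/L = -5/10 = -1/2 kN
Load 2 — triangular load w₀=-20 kN/m (0→w₀ over full span):
  R_A = w₀L/6 = (-20)·10/6 = -100/3 kN
  R_B = w₀L/3 = (-20)·10/3 = -200/3 kN
Load 3 — point force P=-8 kN at a=6 m (b=L-a=4):
  R_A = Pb/L = (-8)·4/10 = -16/5 kN
  R_B = Pa/L = (-8)·6/10 = -24/5 kN
Superposition: R_A = -1081/30 kN, R_B = -2159/30 kN

R_A = -1081/30 kN, R_B = -2159/30 kN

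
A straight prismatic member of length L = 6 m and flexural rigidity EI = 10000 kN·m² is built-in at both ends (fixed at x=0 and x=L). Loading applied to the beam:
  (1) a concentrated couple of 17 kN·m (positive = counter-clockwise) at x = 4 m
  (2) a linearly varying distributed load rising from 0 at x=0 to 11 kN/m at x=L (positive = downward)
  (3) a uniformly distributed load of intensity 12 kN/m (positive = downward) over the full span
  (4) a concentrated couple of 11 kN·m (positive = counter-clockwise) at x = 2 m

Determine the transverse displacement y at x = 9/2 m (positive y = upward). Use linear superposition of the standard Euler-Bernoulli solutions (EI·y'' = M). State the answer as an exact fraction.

y(9/2) = -86123/25600000 m

Load 1 — applied couple M₀=17 kN·m at a=4 m (b=L-a=2):
  y_1 = (R_Ax³/6 - M_Ax²/2 - M₀(x-a)²/2)/EI  [x>a] with R_A=34/9, M_A=17/3 = ((34/9)·(9/2)³/6 - (17/3)·(9/2)²/2 - 17·((9/2)-4)²/2)/10000 = -17/80000 m
Load 2 — triangular load w₀=11 kN/m (0→w₀ over full span):
  y_2 = -w₀x²(L-x)²(x+2L)/(120LEI) = -11·(9/2)²·(6-(9/2))²·((9/2)+2·6)/(120·6·10000) = -29403/25600000 m
Load 3 — uniform load w=12 kN/m over full span:
  y_3 = -wx²(L-x)²/(24EI) = -12·(9/2)²·(6-(9/2))²/(24·10000) = -729/320000 m
Load 4 — applied couple M₀=11 kN·m at a=2 m (b=L-a=4):
  y_4 = (R_Ax³/6 - M_Ax²/2 - M₀(x-a)²/2)/EI  [x>a] with R_A=22/9, M_A=0 = ((22/9)·(9/2)³/6 - 0·(9/2)²/2 - 11·((9/2)-2)²/2)/10000 = 11/40000 m
Superposition: y = Σ y_i = -86123/25600000 m ≈ -0.003364 m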